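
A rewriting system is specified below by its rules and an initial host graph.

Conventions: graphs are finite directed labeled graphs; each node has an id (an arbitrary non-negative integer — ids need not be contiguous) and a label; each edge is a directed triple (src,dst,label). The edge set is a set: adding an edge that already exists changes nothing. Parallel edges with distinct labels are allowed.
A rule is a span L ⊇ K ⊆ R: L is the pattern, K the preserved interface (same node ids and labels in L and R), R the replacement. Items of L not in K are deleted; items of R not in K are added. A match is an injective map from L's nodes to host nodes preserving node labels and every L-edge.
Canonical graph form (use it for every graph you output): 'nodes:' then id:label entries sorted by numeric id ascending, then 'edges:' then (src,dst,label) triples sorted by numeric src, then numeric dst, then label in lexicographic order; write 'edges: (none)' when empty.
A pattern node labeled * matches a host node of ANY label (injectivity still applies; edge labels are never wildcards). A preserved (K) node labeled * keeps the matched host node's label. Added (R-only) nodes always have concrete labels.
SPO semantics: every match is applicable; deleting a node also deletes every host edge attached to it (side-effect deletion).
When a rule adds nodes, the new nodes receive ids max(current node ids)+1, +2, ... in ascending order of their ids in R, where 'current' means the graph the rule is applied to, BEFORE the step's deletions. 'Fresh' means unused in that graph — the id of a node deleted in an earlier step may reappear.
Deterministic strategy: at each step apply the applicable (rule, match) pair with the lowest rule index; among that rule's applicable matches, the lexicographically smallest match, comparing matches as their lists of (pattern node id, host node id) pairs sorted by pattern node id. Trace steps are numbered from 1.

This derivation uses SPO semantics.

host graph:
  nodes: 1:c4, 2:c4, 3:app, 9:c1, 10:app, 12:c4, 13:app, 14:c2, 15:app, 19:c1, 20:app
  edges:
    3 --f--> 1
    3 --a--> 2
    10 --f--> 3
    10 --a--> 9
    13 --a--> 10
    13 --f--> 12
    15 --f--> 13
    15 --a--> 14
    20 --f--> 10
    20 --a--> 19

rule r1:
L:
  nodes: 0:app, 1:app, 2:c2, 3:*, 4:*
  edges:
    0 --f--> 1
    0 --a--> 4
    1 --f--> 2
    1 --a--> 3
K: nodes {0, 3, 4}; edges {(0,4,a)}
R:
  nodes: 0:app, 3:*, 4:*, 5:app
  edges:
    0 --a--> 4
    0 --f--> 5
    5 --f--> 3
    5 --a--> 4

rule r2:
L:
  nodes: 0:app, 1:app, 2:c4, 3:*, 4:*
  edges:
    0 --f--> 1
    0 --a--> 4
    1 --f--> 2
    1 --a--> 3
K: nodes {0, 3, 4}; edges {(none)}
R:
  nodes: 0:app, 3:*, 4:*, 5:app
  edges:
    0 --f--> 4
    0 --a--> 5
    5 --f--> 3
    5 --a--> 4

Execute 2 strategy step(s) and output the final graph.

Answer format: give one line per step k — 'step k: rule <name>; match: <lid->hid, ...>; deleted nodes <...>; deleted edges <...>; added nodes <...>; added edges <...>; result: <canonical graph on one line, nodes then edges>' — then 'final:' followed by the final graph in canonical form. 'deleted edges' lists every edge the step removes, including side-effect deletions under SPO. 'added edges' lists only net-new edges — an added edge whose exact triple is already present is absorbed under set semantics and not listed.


step 1: rule r2; match: 0->10, 1->3, 2->1, 3->2, 4->9; deleted nodes 1, 3; deleted edges (3,1,f); (3,2,a); (10,3,f); (10,9,a); added nodes 21; added edges (10,9,f); (10,21,a); (21,2,f); (21,9,a); result: nodes: 2:c4, 9:c1, 10:app, 12:c4, 13:app, 14:c2, 15:app, 19:c1, 20:app, 21:app edges: (10,9,f); (10,21,a); (13,10,a); (13,12,f); (15,13,f); (15,14,a); (20,10,f); (20,19,a); (21,2,f); (21,9,a)
step 2: rule r2; match: 0->15, 1->13, 2->12, 3->10, 4->14; deleted nodes 12, 13; deleted edges (13,10,a); (13,12,f); (15,13,f); (15,14,a); added nodes 22; added edges (15,14,f); (15,22,a); (22,10,f); (22,14,a); result: nodes: 2:c4, 9:c1, 10:app, 14:c2, 15:app, 19:c1, 20:app, 21:app, 22:app edges: (10,9,f); (10,21,a); (15,14,f); (15,22,a); (20,10,f); (20,19,a); (21,2,f); (21,9,a); (22,10,f); (22,14,a)
final:
nodes: 2:c4, 9:c1, 10:app, 14:c2, 15:app, 19:c1, 20:app, 21:app, 22:app
edges: (10,9,f); (10,21,a); (15,14,f); (15,22,a); (20,10,f); (20,19,a); (21,2,f); (21,9,a); (22,10,f); (22,14,a)


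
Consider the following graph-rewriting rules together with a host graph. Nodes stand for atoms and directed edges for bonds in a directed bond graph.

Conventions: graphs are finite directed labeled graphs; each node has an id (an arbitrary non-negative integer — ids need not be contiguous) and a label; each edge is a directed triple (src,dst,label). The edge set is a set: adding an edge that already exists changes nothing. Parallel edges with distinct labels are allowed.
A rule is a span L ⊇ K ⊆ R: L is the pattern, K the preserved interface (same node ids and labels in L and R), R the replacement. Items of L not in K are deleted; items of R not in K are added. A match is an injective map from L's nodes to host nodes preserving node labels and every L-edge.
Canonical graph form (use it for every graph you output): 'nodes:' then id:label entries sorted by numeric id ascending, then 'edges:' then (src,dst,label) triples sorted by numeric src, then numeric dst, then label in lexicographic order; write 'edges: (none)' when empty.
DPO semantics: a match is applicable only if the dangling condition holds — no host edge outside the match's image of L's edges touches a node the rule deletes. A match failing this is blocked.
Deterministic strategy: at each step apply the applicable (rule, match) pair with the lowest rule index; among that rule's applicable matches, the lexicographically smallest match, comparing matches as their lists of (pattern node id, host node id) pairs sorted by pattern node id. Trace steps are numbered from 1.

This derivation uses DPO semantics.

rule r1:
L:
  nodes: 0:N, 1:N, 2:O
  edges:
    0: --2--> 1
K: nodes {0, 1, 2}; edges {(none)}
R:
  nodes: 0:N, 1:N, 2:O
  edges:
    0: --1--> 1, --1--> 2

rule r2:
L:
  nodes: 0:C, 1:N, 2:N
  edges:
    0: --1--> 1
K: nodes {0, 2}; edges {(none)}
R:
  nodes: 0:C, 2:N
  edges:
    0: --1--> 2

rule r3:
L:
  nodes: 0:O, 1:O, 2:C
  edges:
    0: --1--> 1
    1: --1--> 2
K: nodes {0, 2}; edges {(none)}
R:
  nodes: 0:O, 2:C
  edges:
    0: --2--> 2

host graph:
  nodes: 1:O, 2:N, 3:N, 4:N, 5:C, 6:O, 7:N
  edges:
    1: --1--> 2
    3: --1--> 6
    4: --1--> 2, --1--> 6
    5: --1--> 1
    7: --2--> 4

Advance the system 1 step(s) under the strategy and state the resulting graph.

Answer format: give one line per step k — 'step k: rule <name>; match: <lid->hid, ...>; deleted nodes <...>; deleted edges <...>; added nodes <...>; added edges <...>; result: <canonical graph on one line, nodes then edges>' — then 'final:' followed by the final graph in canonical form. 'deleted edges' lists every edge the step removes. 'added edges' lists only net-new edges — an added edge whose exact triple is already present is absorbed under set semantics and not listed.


step 1: rule r1; match: 0->7, 1->4, 2->1; deleted nodes (none); deleted edges (7,4,2); added nodes (none); added edges (7,1,1); (7,4,1); result: nodes: 1:O, 2:N, 3:N, 4:N, 5:C, 6:O, 7:N edges: (1,2,1); (3,6,1); (4,2,1); (4,6,1); (5,1,1); (7,1,1); (7,4,1)
final:
nodes: 1:O, 2:N, 3:N, 4:N, 5:C, 6:O, 7:N
edges: (1,2,1); (3,6,1); (4,2,1); (4,6,1); (5,1,1); (7,1,1); (7,4,1)


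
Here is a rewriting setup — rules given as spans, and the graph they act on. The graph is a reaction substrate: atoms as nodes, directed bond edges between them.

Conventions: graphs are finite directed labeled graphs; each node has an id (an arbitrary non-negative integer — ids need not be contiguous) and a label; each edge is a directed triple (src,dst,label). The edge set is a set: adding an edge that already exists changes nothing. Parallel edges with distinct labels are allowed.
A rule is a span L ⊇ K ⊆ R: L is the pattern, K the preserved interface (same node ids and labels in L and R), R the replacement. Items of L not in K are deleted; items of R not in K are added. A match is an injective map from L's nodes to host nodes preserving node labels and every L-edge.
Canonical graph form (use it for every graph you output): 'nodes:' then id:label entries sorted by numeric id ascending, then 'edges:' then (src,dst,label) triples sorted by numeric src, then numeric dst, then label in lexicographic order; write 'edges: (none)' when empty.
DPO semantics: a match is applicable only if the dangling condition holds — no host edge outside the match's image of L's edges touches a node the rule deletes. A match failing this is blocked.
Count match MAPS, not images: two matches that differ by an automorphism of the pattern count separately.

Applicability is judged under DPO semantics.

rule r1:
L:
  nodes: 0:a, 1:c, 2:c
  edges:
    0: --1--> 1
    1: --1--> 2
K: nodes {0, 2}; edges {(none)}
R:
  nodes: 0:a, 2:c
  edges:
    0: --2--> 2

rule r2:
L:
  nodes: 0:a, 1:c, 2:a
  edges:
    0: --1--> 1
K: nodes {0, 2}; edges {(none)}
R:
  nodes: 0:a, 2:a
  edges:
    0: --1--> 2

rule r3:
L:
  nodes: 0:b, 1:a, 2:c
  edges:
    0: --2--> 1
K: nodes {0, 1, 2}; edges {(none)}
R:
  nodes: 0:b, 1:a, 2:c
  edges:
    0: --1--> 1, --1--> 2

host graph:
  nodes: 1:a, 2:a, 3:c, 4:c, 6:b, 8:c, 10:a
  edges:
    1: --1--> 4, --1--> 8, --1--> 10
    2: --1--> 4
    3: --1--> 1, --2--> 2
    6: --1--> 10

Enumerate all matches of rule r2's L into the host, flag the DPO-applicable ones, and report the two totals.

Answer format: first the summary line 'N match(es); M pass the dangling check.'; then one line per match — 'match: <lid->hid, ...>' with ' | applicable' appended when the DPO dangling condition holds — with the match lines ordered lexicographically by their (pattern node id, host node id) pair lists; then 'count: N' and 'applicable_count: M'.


6 match(es); 2 pass the dangling check.
match: 0->1, 1->4, 2->2
match: 0->1, 1->4, 2->10
match: 0->1, 1->8, 2->2 | applicable
match: 0->1, 1->8, 2->10 | applicable
match: 0->2, 1->4, 2->1
match: 0->2, 1->4, 2->10
count: 6
applicable_count: 2


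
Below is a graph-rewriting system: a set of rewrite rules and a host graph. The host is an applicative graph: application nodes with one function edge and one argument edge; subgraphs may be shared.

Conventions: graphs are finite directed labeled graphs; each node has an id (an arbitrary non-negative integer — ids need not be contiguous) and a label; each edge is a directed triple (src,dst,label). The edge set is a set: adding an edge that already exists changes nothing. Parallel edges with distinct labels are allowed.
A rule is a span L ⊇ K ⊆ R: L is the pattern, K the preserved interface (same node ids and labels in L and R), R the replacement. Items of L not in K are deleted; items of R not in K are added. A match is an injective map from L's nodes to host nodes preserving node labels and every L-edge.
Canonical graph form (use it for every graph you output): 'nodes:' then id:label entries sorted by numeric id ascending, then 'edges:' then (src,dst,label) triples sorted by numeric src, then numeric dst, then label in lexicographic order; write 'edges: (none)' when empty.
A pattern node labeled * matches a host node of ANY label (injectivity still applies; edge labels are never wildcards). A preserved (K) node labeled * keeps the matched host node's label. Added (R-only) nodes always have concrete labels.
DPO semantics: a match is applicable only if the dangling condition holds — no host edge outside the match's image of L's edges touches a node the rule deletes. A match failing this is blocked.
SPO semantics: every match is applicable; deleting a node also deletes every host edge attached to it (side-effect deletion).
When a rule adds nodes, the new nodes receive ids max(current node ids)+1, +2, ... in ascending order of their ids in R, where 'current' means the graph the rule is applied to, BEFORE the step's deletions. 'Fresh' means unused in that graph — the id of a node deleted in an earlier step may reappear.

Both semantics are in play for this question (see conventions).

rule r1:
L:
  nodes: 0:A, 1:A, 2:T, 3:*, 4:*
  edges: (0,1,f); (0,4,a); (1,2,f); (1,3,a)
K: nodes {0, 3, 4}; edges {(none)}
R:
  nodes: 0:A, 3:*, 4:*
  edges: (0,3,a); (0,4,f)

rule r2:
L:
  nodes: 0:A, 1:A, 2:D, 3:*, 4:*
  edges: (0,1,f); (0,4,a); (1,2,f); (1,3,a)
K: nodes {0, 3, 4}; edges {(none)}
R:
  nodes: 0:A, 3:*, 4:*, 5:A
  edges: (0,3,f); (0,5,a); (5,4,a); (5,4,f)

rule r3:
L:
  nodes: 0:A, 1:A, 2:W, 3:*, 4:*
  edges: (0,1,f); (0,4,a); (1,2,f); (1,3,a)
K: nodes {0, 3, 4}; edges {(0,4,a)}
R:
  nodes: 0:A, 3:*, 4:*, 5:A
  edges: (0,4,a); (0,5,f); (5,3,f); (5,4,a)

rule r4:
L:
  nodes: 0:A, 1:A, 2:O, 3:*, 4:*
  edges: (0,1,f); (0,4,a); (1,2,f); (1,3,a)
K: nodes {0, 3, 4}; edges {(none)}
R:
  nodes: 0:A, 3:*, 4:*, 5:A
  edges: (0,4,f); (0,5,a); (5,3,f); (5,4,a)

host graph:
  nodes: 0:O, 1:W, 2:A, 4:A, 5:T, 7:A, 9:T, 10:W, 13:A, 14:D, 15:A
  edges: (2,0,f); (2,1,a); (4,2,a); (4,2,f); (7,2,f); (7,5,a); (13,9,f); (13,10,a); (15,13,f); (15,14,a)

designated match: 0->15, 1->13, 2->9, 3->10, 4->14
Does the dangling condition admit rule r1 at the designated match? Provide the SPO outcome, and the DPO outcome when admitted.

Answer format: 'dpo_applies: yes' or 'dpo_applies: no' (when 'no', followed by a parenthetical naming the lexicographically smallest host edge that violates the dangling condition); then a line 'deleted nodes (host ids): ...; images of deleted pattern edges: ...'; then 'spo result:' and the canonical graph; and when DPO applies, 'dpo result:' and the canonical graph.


dpo_applies: yes
deleted nodes (host ids): 9, 13; images of deleted pattern edges: (13,9,f); (13,10,a); (15,13,f); (15,14,a)
spo result:
nodes: 0:O, 1:W, 2:A, 4:A, 5:T, 7:A, 10:W, 14:D, 15:A
edges: (2,0,f); (2,1,a); (4,2,a); (4,2,f); (7,2,f); (7,5,a); (15,10,a); (15,14,f)
dpo result:
nodes: 0:O, 1:W, 2:A, 4:A, 5:T, 7:A, 10:W, 14:D, 15:A
edges: (2,0,f); (2,1,a); (4,2,a); (4,2,f); (7,2,f); (7,5,a); (15,10,a); (15,14,f)


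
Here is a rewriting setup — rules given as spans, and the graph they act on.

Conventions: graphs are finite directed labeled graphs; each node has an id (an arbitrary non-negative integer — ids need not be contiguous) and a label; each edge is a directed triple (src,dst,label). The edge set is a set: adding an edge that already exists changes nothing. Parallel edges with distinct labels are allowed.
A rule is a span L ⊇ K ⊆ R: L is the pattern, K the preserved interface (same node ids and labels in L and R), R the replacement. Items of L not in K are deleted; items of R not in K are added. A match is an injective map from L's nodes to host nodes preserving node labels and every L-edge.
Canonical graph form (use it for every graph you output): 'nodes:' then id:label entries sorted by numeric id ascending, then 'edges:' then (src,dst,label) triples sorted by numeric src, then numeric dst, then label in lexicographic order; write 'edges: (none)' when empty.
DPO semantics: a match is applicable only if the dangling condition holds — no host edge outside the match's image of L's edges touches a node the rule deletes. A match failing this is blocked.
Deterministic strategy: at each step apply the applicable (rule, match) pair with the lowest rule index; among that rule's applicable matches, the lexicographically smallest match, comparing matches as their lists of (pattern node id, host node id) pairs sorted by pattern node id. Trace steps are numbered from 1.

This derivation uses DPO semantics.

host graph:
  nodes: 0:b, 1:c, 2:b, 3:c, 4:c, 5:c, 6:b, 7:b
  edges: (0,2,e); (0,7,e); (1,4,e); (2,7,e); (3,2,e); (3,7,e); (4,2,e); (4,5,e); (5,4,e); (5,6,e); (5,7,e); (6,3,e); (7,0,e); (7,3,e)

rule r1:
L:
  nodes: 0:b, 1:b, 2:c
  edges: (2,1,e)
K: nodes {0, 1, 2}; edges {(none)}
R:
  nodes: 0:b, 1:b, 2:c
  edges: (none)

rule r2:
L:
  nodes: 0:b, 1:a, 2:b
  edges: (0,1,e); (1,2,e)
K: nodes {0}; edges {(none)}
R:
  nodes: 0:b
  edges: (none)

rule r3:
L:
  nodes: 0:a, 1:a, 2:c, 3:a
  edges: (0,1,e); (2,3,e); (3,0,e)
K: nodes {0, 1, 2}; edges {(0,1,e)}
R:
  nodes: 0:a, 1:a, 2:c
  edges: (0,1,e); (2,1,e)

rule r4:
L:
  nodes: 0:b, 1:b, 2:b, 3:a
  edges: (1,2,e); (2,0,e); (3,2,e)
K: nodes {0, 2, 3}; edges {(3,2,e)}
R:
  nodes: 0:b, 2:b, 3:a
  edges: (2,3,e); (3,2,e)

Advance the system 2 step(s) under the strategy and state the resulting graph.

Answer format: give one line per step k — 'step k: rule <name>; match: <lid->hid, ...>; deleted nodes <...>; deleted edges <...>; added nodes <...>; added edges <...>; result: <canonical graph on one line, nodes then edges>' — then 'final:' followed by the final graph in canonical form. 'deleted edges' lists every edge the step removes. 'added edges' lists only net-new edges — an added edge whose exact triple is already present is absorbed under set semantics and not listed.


step 1: rule r1; match: 0->0, 1->2, 2->3; deleted nodes (none); deleted edges (3,2,e); added nodes (none); added edges (none); result: nodes: 0:b, 1:c, 2:b, 3:c, 4:c, 5:c, 6:b, 7:b edges: (0,2,e); (0,7,e); (1,4,e); (2,7,e); (3,7,e); (4,2,e); (4,5,e); (5,4,e); (5,6,e); (5,7,e); (6,3,e); (7,0,e); (7,3,e)
step 2: rule r1; match: 0->0, 1->2, 2->4; deleted nodes (none); deleted edges (4,2,e); added nodes (none); added edges (none); result: nodes: 0:b, 1:c, 2:b, 3:c, 4:c, 5:c, 6:b, 7:b edges: (0,2,e); (0,7,e); (1,4,e); (2,7,e); (3,7,e); (4,5,e); (5,4,e); (5,6,e); (5,7,e); (6,3,e); (7,0,e); (7,3,e)
final:
nodes: 0:b, 1:c, 2:b, 3:c, 4:c, 5:c, 6:b, 7:b
edges: (0,2,e); (0,7,e); (1,4,e); (2,7,e); (3,7,e); (4,5,e); (5,4,e); (5,6,e); (5,7,e); (6,3,e); (7,0,e); (7,3,e)


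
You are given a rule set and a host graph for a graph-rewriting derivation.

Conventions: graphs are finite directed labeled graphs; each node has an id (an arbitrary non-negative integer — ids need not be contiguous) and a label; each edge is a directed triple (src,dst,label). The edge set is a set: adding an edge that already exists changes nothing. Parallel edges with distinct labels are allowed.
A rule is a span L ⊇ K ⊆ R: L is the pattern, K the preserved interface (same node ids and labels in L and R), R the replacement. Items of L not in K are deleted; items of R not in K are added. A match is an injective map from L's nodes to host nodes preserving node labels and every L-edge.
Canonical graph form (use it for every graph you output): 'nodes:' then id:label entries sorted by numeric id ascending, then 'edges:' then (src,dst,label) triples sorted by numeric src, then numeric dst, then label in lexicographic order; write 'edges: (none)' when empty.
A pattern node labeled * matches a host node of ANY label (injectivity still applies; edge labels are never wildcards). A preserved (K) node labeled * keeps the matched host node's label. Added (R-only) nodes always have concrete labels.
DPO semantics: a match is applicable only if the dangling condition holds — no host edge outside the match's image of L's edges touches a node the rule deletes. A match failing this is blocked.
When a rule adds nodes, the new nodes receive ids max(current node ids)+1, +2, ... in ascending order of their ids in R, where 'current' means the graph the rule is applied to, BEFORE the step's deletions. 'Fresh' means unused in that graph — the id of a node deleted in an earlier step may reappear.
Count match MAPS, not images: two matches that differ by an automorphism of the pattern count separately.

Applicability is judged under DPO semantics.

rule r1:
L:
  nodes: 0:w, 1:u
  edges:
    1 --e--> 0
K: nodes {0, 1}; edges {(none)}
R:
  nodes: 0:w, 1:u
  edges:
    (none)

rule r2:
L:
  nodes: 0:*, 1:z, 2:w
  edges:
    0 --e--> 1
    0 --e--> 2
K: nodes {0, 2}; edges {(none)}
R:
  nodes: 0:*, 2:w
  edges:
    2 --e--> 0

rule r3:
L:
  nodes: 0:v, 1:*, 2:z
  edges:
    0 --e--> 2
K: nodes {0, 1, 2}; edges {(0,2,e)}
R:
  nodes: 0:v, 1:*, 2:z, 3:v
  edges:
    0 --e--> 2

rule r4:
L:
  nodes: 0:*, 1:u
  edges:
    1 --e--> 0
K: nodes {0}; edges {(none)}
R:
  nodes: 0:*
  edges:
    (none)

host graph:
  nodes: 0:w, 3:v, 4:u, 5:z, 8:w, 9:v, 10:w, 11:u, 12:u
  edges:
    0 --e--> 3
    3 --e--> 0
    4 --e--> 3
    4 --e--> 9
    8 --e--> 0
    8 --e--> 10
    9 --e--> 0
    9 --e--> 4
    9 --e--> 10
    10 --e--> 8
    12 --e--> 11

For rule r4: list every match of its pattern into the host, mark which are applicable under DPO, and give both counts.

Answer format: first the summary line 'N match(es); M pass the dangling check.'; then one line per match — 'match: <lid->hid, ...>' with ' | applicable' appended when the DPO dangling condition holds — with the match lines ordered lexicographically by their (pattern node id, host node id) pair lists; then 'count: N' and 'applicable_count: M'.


3 match(es); 1 pass the dangling check.
match: 0->3, 1->4
match: 0->9, 1->4
match: 0->11, 1->12 | applicable
count: 3
applicable_count: 1


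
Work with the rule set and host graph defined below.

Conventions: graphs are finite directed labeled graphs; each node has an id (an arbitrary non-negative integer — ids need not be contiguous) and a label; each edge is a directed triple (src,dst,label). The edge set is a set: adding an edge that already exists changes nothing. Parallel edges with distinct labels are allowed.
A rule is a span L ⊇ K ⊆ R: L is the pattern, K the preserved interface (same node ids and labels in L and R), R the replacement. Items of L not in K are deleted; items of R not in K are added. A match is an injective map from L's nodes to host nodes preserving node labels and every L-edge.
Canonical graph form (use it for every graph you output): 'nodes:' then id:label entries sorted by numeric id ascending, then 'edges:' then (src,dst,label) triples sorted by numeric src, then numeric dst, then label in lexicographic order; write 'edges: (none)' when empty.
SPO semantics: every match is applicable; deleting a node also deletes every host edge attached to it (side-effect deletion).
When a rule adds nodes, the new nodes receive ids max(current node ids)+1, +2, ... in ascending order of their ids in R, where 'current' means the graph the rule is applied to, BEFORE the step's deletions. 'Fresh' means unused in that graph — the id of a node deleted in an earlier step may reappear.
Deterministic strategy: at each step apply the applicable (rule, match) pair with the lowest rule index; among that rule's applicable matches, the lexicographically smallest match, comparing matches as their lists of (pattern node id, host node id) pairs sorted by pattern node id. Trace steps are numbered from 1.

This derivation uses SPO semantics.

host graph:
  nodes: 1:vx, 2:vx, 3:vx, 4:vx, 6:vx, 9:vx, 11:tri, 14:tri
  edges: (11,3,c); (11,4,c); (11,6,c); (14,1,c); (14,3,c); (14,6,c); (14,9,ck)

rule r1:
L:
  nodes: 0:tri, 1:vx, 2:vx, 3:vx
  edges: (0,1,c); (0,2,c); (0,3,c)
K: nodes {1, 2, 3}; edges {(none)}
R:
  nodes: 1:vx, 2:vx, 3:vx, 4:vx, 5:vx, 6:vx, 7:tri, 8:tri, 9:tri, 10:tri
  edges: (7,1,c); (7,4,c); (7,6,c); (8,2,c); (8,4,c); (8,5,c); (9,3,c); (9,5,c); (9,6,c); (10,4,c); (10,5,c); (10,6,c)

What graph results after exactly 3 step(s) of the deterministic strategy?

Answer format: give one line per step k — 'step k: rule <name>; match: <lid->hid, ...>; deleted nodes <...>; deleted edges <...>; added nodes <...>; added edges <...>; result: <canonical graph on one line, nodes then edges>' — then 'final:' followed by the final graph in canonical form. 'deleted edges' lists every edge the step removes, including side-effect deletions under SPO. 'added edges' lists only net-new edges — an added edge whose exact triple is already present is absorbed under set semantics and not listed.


step 1: rule r1; match: 0->11, 1->3, 2->4, 3->6; deleted nodes 11; deleted edges (11,3,c); (11,4,c); (11,6,c); added nodes 15, 16, 17, 18, 19, 20, 21; added edges (18,3,c); (18,15,c); (18,17,c); (19,4,c); (19,15,c); (19,16,c); (20,6,c); (20,16,c); (20,17,c); (21,15,c); (21,16,c); (21,17,c); result: nodes: 1:vx, 2:vx, 3:vx, 4:vx, 6:vx, 9:vx, 14:tri, 15:vx, 16:vx, 17:vx, 18:tri, 19:tri, 20:tri, 21:tri edges: (14,1,c); (14,3,c); (14,6,c); (14,9,ck); (18,3,c); (18,15,c); (18,17,c); (19,4,c); (19,15,c); (19,16,c); (20,6,c); (20,16,c); (20,17,c); (21,15,c); (21,16,c); (21,17,c)
step 2: rule r1; match: 0->14, 1->1, 2->3, 3->6; deleted nodes 14; deleted edges (14,1,c); (14,3,c); (14,6,c); (14,9,ck); added nodes 22, 23, 24, 25, 26, 27, 28; added edges (25,1,c); (25,22,c); (25,24,c); (26,3,c); (26,22,c); (26,23,c); (27,6,c); (27,23,c); (27,24,c); (28,22,c); (28,23,c); (28,24,c); result: nodes: 1:vx, 2:vx, 3:vx, 4:vx, 6:vx, 9:vx, 15:vx, 16:vx, 17:vx, 18:tri, 19:tri, 20:tri, 21:tri, 22:vx, 23:vx, 24:vx, 25:tri, 26:tri, 27:tri, 28:tri edges: (18,3,c); (18,15,c); (18,17,c); (19,4,c); (19,15,c); (19,16,c); (20,6,c); (20,16,c); (20,17,c); (21,15,c); (21,16,c); (21,17,c); (25,1,c); (25,22,c); (25,24,c); (26,3,c); (26,22,c); (26,23,c); (27,6,c); (27,23,c); (27,24,c); (28,22,c); (28,23,c); (28,24,c)
step 3: rule r1; match: 0->18, 1->3, 2->15, 3->17; deleted nodes 18; deleted edges (18,3,c); (18,15,c); (18,17,c); added nodes 29, 30, 31, 32, 33, 34, 35; added edges (32,3,c); (32,29,c); (32,31,c); (33,15,c); (33,29,c); (33,30,c); (34,17,c); (34,30,c); (34,31,c); (35,29,c); (35,30,c); (35,31,c); result: nodes: 1:vx, 2:vx, 3:vx, 4:vx, 6:vx, 9:vx, 15:vx, 16:vx, 17:vx, 19:tri, 20:tri, 21:tri, 22:vx, 23:vx, 24:vx, 25:tri, 26:tri, 27:tri, 28:tri, 29:vx, 30:vx, 31:vx, 32:tri, 33:tri, 34:tri, 35:tri edges: (19,4,c); (19,15,c); (19,16,c); (20,6,c); (20,16,c); (20,17,c); (21,15,c); (21,16,c); (21,17,c); (25,1,c); (25,22,c); (25,24,c); (26,3,c); (26,22,c); (26,23,c); (27,6,c); (27,23,c); (27,24,c); (28,22,c); (28,23,c); (28,24,c); (32,3,c); (32,29,c); (32,31,c); (33,15,c); (33,29,c); (33,30,c); (34,17,c); (34,30,c); (34,31,c); (35,29,c); (35,30,c); (35,31,c)
final:
nodes: 1:vx, 2:vx, 3:vx, 4:vx, 6:vx, 9:vx, 15:vx, 16:vx, 17:vx, 19:tri, 20:tri, 21:tri, 22:vx, 23:vx, 24:vx, 25:tri, 26:tri, 27:tri, 28:tri, 29:vx, 30:vx, 31:vx, 32:tri, 33:tri, 34:tri, 35:tri
edges: (19,4,c); (19,15,c); (19,16,c); (20,6,c); (20,16,c); (20,17,c); (21,15,c); (21,16,c); (21,17,c); (25,1,c); (25,22,c); (25,24,c); (26,3,c); (26,22,c); (26,23,c); (27,6,c); (27,23,c); (27,24,c); (28,22,c); (28,23,c); (28,24,c); (32,3,c); (32,29,c); (32,31,c); (33,15,c); (33,29,c); (33,30,c); (34,17,c); (34,30,c); (34,31,c); (35,29,c); (35,30,c); (35,31,c)


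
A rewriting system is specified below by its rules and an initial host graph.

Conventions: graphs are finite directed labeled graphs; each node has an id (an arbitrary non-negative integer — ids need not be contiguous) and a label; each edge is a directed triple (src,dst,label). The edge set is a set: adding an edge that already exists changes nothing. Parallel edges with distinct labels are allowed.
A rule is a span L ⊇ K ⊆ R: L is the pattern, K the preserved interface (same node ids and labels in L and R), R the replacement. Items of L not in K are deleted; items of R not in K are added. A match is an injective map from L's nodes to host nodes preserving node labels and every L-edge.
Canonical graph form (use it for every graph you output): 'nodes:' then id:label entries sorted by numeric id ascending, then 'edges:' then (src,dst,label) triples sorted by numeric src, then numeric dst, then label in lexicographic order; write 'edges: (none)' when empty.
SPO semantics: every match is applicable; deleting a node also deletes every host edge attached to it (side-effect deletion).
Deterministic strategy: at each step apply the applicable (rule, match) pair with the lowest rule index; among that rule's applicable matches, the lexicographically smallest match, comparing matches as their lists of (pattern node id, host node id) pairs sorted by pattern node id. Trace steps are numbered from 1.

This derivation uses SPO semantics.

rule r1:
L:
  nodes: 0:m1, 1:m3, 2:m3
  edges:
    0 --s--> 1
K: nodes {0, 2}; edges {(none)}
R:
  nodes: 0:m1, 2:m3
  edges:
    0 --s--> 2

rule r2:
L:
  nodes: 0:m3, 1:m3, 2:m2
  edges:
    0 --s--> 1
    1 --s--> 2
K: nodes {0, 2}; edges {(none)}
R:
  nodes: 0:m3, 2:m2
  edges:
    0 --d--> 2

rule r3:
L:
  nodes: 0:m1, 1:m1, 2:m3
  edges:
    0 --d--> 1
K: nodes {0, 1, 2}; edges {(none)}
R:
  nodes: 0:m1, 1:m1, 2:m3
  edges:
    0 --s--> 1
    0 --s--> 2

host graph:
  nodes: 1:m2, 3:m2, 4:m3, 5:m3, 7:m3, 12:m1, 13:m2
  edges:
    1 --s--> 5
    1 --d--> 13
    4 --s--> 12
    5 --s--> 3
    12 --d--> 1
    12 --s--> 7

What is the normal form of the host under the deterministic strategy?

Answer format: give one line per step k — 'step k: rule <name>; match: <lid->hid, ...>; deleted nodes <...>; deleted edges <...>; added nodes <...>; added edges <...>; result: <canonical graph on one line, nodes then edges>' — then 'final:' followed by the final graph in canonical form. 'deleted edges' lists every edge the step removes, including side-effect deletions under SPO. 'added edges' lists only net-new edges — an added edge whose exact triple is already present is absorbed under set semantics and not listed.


step 1: rule r1; match: 0->12, 1->7, 2->4; deleted nodes 7; deleted edges (12,7,s); added nodes (none); added edges (12,4,s); result: nodes: 1:m2, 3:m2, 4:m3, 5:m3, 12:m1, 13:m2 edges: (1,5,s); (1,13,d); (4,12,s); (5,3,s); (12,1,d); (12,4,s)
step 2: rule r1; match: 0->12, 1->4, 2->5; deleted nodes 4; deleted edges (4,12,s); (12,4,s); added nodes (none); added edges (12,5,s); result: nodes: 1:m2, 3:m2, 5:m3, 12:m1, 13:m2 edges: (1,5,s); (1,13,d); (5,3,s); (12,1,d); (12,5,s)
final:
nodes: 1:m2, 3:m2, 5:m3, 12:m1, 13:m2
edges: (1,5,s); (1,13,d); (5,3,s); (12,1,d); (12,5,s)


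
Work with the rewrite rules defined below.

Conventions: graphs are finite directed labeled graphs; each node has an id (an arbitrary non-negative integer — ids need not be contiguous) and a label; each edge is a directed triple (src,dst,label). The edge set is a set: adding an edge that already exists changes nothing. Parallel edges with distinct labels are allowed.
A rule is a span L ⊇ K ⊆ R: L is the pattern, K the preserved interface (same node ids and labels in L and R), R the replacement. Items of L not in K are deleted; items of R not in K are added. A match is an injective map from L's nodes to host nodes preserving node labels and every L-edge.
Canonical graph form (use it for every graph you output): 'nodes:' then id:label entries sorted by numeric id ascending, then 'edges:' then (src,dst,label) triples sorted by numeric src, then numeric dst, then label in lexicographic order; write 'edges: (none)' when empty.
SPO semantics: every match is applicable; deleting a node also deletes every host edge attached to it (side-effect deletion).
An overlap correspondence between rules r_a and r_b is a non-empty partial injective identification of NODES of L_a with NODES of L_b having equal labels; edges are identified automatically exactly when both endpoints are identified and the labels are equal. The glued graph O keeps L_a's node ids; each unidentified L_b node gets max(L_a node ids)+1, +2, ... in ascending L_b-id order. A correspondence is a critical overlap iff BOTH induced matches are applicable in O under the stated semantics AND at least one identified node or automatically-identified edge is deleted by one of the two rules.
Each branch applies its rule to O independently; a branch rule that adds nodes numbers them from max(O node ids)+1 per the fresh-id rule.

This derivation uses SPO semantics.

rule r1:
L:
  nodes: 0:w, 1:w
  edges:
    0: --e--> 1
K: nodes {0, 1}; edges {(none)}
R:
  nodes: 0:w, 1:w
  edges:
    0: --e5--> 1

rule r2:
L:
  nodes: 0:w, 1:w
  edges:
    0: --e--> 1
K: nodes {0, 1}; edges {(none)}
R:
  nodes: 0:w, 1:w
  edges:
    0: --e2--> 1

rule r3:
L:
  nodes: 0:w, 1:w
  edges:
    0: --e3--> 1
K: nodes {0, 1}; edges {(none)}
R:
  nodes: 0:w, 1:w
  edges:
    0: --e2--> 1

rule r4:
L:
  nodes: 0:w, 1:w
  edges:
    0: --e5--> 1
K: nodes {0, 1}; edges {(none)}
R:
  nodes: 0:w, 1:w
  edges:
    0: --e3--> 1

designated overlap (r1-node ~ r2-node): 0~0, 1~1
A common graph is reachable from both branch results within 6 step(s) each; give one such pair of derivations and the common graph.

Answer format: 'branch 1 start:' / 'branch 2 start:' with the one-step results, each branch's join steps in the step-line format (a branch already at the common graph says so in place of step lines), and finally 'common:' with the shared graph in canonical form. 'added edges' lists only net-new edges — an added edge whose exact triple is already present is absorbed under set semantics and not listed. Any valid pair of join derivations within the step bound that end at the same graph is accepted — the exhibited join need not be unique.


branch 1 start:
nodes: 0:w, 1:w
edges: (0,1,e5)
branch 2 start:
nodes: 0:w, 1:w
edges: (0,1,e2)
branch 1 step 1: rule r4; match: 0->0, 1->1; deleted nodes (none); deleted edges (0,1,e5); added nodes (none); added edges (0,1,e3); result: nodes: 0:w, 1:w edges: (0,1,e3)
branch 1 step 2: rule r3; match: 0->0, 1->1; deleted nodes (none); deleted edges (0,1,e3); added nodes (none); added edges (0,1,e2); result: nodes: 0:w, 1:w edges: (0,1,e2)
branch 2: already at the common graph (0 steps)
common:
nodes: 0:w, 1:w
edges: (0,1,e2)


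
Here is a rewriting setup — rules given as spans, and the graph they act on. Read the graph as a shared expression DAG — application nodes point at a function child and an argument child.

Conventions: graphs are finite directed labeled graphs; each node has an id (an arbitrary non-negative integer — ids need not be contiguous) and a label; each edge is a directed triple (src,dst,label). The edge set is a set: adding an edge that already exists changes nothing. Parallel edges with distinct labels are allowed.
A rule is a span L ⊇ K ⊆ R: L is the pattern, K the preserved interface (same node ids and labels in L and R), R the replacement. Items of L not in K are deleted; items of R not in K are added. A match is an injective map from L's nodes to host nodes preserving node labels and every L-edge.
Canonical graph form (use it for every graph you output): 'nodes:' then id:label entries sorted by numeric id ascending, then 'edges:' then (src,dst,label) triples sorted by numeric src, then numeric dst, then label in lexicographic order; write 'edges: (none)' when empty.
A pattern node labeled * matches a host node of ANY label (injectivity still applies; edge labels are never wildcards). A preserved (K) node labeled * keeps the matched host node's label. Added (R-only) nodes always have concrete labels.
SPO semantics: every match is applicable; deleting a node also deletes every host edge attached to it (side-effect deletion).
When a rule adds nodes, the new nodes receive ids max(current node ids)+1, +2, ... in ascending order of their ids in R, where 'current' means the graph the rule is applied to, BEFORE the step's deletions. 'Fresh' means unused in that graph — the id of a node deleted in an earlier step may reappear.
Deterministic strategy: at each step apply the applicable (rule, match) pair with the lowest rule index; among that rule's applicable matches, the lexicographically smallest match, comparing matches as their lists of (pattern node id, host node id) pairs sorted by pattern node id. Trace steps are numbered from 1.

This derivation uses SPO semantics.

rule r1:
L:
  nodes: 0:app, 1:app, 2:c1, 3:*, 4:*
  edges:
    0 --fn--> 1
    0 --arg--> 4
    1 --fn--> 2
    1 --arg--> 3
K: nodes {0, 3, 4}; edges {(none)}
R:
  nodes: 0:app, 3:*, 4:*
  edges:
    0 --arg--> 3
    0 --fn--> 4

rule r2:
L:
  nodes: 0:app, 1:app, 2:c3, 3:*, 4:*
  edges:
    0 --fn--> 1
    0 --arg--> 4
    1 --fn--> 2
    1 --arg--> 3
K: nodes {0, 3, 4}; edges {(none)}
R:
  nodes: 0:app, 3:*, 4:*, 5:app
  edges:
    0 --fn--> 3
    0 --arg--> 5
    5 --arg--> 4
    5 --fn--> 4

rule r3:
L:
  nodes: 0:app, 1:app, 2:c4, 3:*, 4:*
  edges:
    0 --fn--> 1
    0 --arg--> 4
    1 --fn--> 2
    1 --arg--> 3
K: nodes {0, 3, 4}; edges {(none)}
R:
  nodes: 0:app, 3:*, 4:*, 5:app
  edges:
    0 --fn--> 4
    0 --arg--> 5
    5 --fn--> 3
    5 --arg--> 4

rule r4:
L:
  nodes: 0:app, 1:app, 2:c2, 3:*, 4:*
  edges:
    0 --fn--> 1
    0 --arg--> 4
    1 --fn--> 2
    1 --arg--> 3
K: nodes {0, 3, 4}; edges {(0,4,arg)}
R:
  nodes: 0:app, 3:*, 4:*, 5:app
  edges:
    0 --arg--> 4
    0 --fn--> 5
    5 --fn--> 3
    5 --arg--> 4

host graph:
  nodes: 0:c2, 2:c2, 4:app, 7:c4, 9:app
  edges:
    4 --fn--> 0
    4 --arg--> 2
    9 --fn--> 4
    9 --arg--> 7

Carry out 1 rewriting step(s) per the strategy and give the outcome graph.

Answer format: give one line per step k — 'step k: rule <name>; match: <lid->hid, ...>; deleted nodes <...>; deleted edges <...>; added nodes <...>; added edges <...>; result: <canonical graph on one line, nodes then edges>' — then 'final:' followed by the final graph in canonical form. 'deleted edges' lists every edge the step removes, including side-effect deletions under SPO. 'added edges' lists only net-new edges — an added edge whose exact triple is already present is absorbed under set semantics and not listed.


step 1: rule r4; match: 0->9, 1->4, 2->0, 3->2, 4->7; deleted nodes 0, 4; deleted edges (4,0,fn); (4,2,arg); (9,4,fn); added nodes 10; added edges (9,10,fn); (10,2,fn); (10,7,arg); result: nodes: 2:c2, 7:c4, 9:app, 10:app edges: (9,7,arg); (9,10,fn); (10,2,fn); (10,7,arg)
final:
nodes: 2:c2, 7:c4, 9:app, 10:app
edges: (9,7,arg); (9,10,fn); (10,2,fn); (10,7,arg)


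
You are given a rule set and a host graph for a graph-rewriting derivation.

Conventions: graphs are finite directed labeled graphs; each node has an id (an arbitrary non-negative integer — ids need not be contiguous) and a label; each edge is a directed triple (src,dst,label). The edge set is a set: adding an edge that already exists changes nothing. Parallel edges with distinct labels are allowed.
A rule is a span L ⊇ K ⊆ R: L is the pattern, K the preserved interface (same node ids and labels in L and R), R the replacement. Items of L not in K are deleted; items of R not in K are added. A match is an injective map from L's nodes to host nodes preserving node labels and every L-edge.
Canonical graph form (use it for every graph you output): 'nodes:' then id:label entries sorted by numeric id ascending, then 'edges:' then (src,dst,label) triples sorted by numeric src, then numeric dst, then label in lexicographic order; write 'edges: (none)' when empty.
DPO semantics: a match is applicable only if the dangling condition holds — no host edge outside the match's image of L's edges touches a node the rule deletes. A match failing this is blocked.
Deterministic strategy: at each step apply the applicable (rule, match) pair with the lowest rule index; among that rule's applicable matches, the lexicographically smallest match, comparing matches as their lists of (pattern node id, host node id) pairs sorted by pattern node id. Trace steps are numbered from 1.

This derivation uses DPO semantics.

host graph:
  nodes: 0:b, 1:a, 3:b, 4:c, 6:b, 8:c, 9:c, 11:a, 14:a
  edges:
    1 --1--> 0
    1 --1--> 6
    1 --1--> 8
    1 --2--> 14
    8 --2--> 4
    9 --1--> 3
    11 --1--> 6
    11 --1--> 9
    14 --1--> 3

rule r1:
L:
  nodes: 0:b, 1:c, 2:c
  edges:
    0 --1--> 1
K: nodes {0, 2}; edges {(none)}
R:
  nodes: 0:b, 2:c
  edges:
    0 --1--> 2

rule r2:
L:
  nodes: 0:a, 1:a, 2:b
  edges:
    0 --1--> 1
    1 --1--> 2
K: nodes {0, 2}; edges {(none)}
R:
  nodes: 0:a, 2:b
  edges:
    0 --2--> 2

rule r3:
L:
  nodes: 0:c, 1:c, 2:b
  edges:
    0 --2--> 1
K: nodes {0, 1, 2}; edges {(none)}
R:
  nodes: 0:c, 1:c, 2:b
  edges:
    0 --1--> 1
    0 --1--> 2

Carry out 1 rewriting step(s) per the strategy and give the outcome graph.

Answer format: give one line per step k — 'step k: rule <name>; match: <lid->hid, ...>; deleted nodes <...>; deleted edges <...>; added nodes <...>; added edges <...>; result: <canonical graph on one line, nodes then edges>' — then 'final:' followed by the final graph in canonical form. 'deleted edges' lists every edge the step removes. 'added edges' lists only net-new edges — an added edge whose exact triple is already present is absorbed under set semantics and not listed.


step 1: rule r3; match: 0->8, 1->4, 2->0; deleted nodes (none); deleted edges (8,4,2); added nodes (none); added edges (8,0,1); (8,4,1); result: nodes: 0:b, 1:a, 3:b, 4:c, 6:b, 8:c, 9:c, 11:a, 14:a edges: (1,0,1); (1,6,1); (1,8,1); (1,14,2); (8,0,1); (8,4,1); (9,3,1); (11,6,1); (11,9,1); (14,3,1)
final:
nodes: 0:b, 1:a, 3:b, 4:c, 6:b, 8:c, 9:c, 11:a, 14:a
edges: (1,0,1); (1,6,1); (1,8,1); (1,14,2); (8,0,1); (8,4,1); (9,3,1); (11,6,1); (11,9,1); (14,3,1)
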